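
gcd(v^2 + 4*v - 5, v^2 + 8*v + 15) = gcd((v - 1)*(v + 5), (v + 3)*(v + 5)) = v + 5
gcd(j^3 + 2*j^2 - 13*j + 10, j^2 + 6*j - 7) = j - 1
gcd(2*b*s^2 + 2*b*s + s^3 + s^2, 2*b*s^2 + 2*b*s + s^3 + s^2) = 2*b*s^2 + 2*b*s + s^3 + s^2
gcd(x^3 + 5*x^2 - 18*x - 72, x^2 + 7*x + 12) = x + 3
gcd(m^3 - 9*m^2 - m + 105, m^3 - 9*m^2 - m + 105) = m^3 - 9*m^2 - m + 105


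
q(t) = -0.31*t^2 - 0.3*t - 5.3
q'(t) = -0.62*t - 0.3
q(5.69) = -17.04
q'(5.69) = -3.83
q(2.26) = -7.56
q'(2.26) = -1.70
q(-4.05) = -9.17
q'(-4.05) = 2.21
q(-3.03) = -7.24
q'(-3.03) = 1.58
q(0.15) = -5.35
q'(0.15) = -0.39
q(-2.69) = -6.74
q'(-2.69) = 1.37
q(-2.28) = -6.23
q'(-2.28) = 1.11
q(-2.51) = -6.50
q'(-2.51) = 1.26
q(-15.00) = -70.55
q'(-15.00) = 9.00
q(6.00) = -18.26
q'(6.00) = -4.02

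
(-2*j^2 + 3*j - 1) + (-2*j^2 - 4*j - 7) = -4*j^2 - j - 8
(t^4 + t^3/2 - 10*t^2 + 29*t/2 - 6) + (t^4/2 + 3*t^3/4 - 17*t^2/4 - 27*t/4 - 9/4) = 3*t^4/2 + 5*t^3/4 - 57*t^2/4 + 31*t/4 - 33/4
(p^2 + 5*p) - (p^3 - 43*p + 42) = -p^3 + p^2 + 48*p - 42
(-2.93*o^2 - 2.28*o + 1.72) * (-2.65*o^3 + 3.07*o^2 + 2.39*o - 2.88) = 7.7645*o^5 - 2.9531*o^4 - 18.5603*o^3 + 8.2696*o^2 + 10.6772*o - 4.9536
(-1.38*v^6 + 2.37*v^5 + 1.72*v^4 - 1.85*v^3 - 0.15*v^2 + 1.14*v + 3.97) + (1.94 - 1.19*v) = -1.38*v^6 + 2.37*v^5 + 1.72*v^4 - 1.85*v^3 - 0.15*v^2 - 0.05*v + 5.91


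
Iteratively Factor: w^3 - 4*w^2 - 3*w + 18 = (w - 3)*(w^2 - w - 6) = (w - 3)^2*(w + 2)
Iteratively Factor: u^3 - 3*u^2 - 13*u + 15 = (u + 3)*(u^2 - 6*u + 5) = (u - 5)*(u + 3)*(u - 1)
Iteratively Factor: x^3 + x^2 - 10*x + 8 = (x - 1)*(x^2 + 2*x - 8) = (x - 1)*(x + 4)*(x - 2)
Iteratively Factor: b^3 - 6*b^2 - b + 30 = (b - 5)*(b^2 - b - 6) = (b - 5)*(b + 2)*(b - 3)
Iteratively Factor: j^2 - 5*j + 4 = (j - 1)*(j - 4)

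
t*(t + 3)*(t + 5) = t^3 + 8*t^2 + 15*t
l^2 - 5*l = l*(l - 5)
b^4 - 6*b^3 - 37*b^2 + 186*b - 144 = (b - 8)*(b - 3)*(b - 1)*(b + 6)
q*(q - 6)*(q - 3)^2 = q^4 - 12*q^3 + 45*q^2 - 54*q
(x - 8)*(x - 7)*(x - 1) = x^3 - 16*x^2 + 71*x - 56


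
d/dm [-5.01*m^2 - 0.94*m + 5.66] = -10.02*m - 0.94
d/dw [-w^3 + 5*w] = 5 - 3*w^2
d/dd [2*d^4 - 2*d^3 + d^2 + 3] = 2*d*(4*d^2 - 3*d + 1)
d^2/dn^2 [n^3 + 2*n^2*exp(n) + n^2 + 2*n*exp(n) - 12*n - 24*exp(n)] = 2*n^2*exp(n) + 10*n*exp(n) + 6*n - 16*exp(n) + 2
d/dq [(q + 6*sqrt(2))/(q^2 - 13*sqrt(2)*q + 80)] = (-q^2 - 12*sqrt(2)*q + 236)/(q^4 - 26*sqrt(2)*q^3 + 498*q^2 - 2080*sqrt(2)*q + 6400)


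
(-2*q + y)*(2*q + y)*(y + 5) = -4*q^2*y - 20*q^2 + y^3 + 5*y^2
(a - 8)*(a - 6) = a^2 - 14*a + 48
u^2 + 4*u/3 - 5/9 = (u - 1/3)*(u + 5/3)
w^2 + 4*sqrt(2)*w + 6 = (w + sqrt(2))*(w + 3*sqrt(2))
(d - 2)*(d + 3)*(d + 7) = d^3 + 8*d^2 + d - 42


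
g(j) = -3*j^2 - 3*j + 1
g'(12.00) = -75.00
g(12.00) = -467.00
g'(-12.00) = 69.00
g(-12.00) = -395.00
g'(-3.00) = 15.00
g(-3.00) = -17.00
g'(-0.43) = -0.42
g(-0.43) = 1.74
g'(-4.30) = 22.80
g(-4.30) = -41.57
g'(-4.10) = 21.60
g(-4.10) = -37.13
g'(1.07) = -9.42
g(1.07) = -5.64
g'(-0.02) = -2.88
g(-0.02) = 1.06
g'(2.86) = -20.16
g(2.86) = -32.12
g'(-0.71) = 1.26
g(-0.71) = 1.62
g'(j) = -6*j - 3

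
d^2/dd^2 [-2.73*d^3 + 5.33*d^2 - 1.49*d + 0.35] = 10.66 - 16.38*d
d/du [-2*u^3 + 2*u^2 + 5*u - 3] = -6*u^2 + 4*u + 5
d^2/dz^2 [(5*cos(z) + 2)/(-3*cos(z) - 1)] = (3*cos(z)^2 - cos(z) - 6)/(3*cos(z) + 1)^3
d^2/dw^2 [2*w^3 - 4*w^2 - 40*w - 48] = 12*w - 8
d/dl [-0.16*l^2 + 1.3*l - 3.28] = 1.3 - 0.32*l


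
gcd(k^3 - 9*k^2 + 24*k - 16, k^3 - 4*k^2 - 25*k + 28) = k - 1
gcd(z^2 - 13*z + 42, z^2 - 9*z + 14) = z - 7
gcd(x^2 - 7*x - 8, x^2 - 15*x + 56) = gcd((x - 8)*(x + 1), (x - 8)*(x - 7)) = x - 8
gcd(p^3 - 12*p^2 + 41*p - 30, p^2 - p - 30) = p - 6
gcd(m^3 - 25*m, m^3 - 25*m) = m^3 - 25*m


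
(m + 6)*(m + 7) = m^2 + 13*m + 42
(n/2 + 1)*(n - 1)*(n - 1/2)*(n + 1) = n^4/2 + 3*n^3/4 - n^2 - 3*n/4 + 1/2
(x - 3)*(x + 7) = x^2 + 4*x - 21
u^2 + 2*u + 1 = (u + 1)^2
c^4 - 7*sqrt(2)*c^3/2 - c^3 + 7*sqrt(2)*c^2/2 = c^2*(c - 1)*(c - 7*sqrt(2)/2)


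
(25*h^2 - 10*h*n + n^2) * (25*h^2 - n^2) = 625*h^4 - 250*h^3*n + 10*h*n^3 - n^4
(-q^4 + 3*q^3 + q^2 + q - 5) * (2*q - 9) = -2*q^5 + 15*q^4 - 25*q^3 - 7*q^2 - 19*q + 45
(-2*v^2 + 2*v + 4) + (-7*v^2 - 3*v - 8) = -9*v^2 - v - 4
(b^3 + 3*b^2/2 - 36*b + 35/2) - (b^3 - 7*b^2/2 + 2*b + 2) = 5*b^2 - 38*b + 31/2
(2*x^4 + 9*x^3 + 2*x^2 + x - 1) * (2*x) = 4*x^5 + 18*x^4 + 4*x^3 + 2*x^2 - 2*x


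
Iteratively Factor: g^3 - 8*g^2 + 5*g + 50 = (g - 5)*(g^2 - 3*g - 10) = (g - 5)*(g + 2)*(g - 5)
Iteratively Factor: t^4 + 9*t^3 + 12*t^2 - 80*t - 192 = (t - 3)*(t^3 + 12*t^2 + 48*t + 64) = (t - 3)*(t + 4)*(t^2 + 8*t + 16) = (t - 3)*(t + 4)^2*(t + 4)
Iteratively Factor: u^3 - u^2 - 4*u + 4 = (u - 2)*(u^2 + u - 2) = (u - 2)*(u + 2)*(u - 1)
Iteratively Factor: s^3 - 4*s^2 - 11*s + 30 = (s - 5)*(s^2 + s - 6) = (s - 5)*(s - 2)*(s + 3)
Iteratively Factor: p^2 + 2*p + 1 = (p + 1)*(p + 1)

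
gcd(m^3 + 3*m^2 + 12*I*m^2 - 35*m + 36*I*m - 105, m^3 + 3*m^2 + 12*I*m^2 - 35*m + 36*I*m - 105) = m^3 + m^2*(3 + 12*I) + m*(-35 + 36*I) - 105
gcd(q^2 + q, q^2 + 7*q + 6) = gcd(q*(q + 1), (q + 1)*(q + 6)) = q + 1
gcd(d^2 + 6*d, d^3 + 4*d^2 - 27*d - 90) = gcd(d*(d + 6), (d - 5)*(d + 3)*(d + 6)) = d + 6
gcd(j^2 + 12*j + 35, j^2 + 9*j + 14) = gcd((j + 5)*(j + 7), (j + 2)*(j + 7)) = j + 7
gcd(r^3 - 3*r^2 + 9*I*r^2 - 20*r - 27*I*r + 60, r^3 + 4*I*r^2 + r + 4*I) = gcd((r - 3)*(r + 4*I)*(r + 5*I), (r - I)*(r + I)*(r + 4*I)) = r + 4*I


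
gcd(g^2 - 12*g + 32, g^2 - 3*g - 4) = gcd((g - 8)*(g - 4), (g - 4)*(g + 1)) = g - 4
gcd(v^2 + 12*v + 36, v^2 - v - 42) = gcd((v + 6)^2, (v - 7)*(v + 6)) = v + 6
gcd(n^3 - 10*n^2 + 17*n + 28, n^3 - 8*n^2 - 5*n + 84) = n^2 - 11*n + 28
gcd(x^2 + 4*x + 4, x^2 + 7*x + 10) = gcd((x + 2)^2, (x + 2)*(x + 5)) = x + 2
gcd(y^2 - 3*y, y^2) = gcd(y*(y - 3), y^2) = y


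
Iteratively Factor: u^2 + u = (u + 1)*(u)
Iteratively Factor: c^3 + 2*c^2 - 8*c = (c - 2)*(c^2 + 4*c) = (c - 2)*(c + 4)*(c)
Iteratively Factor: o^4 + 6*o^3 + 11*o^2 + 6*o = (o + 2)*(o^3 + 4*o^2 + 3*o) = (o + 1)*(o + 2)*(o^2 + 3*o) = o*(o + 1)*(o + 2)*(o + 3)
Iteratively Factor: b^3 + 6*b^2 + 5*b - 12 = (b + 3)*(b^2 + 3*b - 4) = (b + 3)*(b + 4)*(b - 1)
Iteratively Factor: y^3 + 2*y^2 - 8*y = (y - 2)*(y^2 + 4*y) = y*(y - 2)*(y + 4)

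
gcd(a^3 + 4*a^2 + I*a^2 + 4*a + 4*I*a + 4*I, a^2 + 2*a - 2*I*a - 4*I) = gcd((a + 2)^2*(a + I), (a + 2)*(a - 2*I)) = a + 2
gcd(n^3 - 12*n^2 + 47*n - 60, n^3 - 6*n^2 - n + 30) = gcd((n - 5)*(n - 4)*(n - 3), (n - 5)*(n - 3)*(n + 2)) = n^2 - 8*n + 15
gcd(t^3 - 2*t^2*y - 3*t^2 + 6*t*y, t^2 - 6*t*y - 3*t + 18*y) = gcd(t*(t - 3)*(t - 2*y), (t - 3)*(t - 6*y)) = t - 3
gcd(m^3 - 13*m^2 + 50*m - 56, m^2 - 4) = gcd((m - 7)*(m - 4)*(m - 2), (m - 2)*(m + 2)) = m - 2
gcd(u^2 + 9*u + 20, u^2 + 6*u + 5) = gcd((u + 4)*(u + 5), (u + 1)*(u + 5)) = u + 5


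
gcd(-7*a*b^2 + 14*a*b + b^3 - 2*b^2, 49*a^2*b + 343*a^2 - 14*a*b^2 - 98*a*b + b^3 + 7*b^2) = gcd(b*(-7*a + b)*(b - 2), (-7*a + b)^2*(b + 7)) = 7*a - b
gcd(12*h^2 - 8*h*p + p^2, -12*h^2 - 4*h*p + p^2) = -6*h + p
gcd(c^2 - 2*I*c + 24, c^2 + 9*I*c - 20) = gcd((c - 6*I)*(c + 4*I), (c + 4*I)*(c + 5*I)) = c + 4*I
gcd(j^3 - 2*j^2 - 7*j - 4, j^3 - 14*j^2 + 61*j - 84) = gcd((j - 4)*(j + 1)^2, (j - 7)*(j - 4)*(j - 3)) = j - 4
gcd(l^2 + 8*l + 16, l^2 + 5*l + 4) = l + 4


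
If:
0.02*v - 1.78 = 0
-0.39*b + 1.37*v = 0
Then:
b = 312.64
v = 89.00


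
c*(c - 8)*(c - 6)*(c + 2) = c^4 - 12*c^3 + 20*c^2 + 96*c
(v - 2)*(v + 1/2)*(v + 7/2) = v^3 + 2*v^2 - 25*v/4 - 7/2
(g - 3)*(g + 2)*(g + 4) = g^3 + 3*g^2 - 10*g - 24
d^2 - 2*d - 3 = (d - 3)*(d + 1)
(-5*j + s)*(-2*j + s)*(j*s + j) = 10*j^3*s + 10*j^3 - 7*j^2*s^2 - 7*j^2*s + j*s^3 + j*s^2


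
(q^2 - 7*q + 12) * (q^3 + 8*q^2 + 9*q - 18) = q^5 + q^4 - 35*q^3 + 15*q^2 + 234*q - 216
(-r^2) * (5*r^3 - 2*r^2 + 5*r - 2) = -5*r^5 + 2*r^4 - 5*r^3 + 2*r^2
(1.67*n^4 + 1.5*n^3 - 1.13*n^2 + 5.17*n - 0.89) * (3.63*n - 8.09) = 6.0621*n^5 - 8.0653*n^4 - 16.2369*n^3 + 27.9088*n^2 - 45.056*n + 7.2001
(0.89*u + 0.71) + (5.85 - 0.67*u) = 0.22*u + 6.56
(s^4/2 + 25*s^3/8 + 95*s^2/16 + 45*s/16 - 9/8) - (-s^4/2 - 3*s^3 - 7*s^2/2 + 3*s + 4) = s^4 + 49*s^3/8 + 151*s^2/16 - 3*s/16 - 41/8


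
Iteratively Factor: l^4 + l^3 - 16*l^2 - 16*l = (l + 4)*(l^3 - 3*l^2 - 4*l) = (l + 1)*(l + 4)*(l^2 - 4*l) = l*(l + 1)*(l + 4)*(l - 4)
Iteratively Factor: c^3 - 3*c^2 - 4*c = (c - 4)*(c^2 + c) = (c - 4)*(c + 1)*(c)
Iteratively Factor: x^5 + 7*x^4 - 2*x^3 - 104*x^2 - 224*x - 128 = (x + 4)*(x^4 + 3*x^3 - 14*x^2 - 48*x - 32) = (x + 4)^2*(x^3 - x^2 - 10*x - 8) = (x - 4)*(x + 4)^2*(x^2 + 3*x + 2) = (x - 4)*(x + 1)*(x + 4)^2*(x + 2)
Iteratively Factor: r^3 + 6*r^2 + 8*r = (r)*(r^2 + 6*r + 8) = r*(r + 2)*(r + 4)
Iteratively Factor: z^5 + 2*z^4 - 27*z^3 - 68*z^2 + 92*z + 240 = (z + 4)*(z^4 - 2*z^3 - 19*z^2 + 8*z + 60) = (z - 2)*(z + 4)*(z^3 - 19*z - 30) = (z - 2)*(z + 2)*(z + 4)*(z^2 - 2*z - 15) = (z - 5)*(z - 2)*(z + 2)*(z + 4)*(z + 3)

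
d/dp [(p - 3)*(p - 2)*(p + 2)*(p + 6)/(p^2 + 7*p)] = 2*(p^5 + 12*p^4 + 21*p^3 - 71*p^2 - 72*p - 252)/(p^2*(p^2 + 14*p + 49))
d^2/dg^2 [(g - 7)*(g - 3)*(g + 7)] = 6*g - 6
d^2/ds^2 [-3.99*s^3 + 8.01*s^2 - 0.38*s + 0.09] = 16.02 - 23.94*s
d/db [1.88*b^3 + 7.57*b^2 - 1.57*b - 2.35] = 5.64*b^2 + 15.14*b - 1.57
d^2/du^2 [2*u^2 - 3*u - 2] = 4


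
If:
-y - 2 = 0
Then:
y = -2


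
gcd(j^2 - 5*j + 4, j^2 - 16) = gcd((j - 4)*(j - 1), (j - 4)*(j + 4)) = j - 4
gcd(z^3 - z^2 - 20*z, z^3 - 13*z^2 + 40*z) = z^2 - 5*z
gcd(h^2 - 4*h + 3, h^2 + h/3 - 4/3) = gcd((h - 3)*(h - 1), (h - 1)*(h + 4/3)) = h - 1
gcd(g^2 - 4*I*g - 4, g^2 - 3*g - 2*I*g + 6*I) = g - 2*I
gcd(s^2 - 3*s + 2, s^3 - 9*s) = 1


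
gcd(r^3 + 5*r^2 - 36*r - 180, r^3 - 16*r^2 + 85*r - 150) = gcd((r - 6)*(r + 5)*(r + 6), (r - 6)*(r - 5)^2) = r - 6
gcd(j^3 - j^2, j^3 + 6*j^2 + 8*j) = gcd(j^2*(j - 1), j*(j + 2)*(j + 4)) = j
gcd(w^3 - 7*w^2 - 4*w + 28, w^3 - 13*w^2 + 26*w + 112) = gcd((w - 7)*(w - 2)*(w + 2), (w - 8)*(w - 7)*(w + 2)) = w^2 - 5*w - 14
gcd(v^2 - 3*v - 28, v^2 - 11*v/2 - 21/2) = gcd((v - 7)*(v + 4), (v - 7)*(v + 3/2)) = v - 7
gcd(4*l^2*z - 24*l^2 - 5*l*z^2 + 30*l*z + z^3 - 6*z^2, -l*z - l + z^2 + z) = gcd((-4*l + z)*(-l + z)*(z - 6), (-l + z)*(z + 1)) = -l + z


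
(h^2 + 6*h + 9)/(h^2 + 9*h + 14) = (h^2 + 6*h + 9)/(h^2 + 9*h + 14)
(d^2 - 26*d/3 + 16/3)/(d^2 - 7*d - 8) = (d - 2/3)/(d + 1)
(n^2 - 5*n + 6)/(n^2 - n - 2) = (n - 3)/(n + 1)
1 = 1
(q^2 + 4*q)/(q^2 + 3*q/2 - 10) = 2*q/(2*q - 5)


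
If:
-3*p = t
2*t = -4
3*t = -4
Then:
No Solution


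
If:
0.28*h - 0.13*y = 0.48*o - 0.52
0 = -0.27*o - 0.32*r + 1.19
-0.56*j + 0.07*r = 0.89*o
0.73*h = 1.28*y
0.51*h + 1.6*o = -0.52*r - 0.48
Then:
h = -3.64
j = 1.28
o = -0.48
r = 4.12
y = -2.08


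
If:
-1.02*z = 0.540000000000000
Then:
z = -0.53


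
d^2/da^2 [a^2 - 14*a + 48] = 2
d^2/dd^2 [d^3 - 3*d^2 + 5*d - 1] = 6*d - 6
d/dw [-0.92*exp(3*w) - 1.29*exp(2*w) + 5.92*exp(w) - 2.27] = (-2.76*exp(2*w) - 2.58*exp(w) + 5.92)*exp(w)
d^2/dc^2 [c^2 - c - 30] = 2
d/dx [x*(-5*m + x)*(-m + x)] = 5*m^2 - 12*m*x + 3*x^2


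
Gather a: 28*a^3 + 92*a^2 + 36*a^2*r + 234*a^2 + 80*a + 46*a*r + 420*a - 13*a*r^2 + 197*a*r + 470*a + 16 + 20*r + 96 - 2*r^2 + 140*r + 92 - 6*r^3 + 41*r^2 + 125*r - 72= 28*a^3 + a^2*(36*r + 326) + a*(-13*r^2 + 243*r + 970) - 6*r^3 + 39*r^2 + 285*r + 132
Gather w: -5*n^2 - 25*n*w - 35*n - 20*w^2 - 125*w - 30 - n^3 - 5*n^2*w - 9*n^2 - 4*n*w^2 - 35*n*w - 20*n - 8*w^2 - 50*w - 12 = -n^3 - 14*n^2 - 55*n + w^2*(-4*n - 28) + w*(-5*n^2 - 60*n - 175) - 42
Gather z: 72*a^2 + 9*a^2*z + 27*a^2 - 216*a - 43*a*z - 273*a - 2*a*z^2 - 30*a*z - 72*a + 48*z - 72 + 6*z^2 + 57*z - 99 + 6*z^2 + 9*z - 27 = 99*a^2 - 561*a + z^2*(12 - 2*a) + z*(9*a^2 - 73*a + 114) - 198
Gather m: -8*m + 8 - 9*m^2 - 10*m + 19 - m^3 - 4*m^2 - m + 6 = -m^3 - 13*m^2 - 19*m + 33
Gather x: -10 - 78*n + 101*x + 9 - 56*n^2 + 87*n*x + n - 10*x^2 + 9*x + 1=-56*n^2 - 77*n - 10*x^2 + x*(87*n + 110)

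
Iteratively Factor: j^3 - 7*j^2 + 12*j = (j - 4)*(j^2 - 3*j) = (j - 4)*(j - 3)*(j)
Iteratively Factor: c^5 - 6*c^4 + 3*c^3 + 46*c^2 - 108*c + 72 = (c - 2)*(c^4 - 4*c^3 - 5*c^2 + 36*c - 36) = (c - 2)^2*(c^3 - 2*c^2 - 9*c + 18) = (c - 2)^3*(c^2 - 9) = (c - 3)*(c - 2)^3*(c + 3)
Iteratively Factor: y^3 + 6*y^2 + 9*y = (y + 3)*(y^2 + 3*y) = (y + 3)^2*(y)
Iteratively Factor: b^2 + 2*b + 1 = (b + 1)*(b + 1)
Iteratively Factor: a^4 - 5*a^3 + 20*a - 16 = (a + 2)*(a^3 - 7*a^2 + 14*a - 8) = (a - 4)*(a + 2)*(a^2 - 3*a + 2) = (a - 4)*(a - 2)*(a + 2)*(a - 1)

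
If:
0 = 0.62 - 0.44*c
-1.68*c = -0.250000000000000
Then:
No Solution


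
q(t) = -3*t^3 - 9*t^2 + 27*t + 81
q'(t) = -9*t^2 - 18*t + 27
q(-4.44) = 46.28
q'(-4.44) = -70.50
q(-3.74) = 11.07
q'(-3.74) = -31.57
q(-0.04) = 79.91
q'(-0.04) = 27.71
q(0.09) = 83.35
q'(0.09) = 25.31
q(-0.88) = 52.31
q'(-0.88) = 35.87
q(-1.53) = 29.37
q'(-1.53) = 33.47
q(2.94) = 6.35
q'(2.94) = -103.71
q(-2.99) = 0.00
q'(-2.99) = 0.36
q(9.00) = -2592.00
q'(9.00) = -864.00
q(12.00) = -6075.00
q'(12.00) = -1485.00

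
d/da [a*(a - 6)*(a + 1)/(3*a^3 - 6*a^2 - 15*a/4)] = 4*(12*a^2 + 38*a - 23)/(3*(16*a^4 - 64*a^3 + 24*a^2 + 80*a + 25))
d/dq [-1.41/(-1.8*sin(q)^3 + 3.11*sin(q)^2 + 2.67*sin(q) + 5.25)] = (-7.614*sin(q)^2 + 8.7702*sin(q) + 3.7647)*cos(q)/(-1.8*sin(q)^3 + 3.11*sin(q)^2 + 2.67*sin(q) + 5.25)^2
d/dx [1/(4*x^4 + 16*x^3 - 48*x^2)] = (-x^2 - 3*x + 6)/(x^3*(x^2 + 4*x - 12)^2)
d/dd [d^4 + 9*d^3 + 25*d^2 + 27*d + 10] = 4*d^3 + 27*d^2 + 50*d + 27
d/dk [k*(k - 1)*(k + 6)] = 3*k^2 + 10*k - 6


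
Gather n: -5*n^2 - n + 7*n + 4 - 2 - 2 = -5*n^2 + 6*n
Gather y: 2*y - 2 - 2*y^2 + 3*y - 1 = -2*y^2 + 5*y - 3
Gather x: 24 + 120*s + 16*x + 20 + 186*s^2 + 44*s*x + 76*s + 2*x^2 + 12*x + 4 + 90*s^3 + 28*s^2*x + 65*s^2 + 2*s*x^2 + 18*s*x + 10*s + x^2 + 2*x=90*s^3 + 251*s^2 + 206*s + x^2*(2*s + 3) + x*(28*s^2 + 62*s + 30) + 48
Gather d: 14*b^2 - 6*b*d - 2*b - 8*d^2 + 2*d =14*b^2 - 2*b - 8*d^2 + d*(2 - 6*b)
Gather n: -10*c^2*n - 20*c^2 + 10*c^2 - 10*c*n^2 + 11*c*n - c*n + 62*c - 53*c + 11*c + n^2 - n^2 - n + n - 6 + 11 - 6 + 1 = -10*c^2 - 10*c*n^2 + 20*c + n*(-10*c^2 + 10*c)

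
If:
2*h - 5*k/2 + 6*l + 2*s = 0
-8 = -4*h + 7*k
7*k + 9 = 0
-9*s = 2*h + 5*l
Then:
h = -1/4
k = -9/7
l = -89/154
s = 29/77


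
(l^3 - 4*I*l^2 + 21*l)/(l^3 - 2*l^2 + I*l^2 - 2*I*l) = (l^2 - 4*I*l + 21)/(l^2 + l*(-2 + I) - 2*I)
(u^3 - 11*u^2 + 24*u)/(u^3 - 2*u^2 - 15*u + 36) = u*(u - 8)/(u^2 + u - 12)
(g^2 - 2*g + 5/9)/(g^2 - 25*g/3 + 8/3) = (g - 5/3)/(g - 8)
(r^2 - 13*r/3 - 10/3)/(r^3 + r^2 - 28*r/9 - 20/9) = 3*(r - 5)/(3*r^2 + r - 10)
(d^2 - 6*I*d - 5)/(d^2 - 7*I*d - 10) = (d - I)/(d - 2*I)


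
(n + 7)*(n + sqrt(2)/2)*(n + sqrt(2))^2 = n^4 + 5*sqrt(2)*n^3/2 + 7*n^3 + 4*n^2 + 35*sqrt(2)*n^2/2 + sqrt(2)*n + 28*n + 7*sqrt(2)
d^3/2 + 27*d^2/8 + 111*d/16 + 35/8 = (d/2 + 1)*(d + 5/4)*(d + 7/2)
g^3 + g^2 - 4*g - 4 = (g - 2)*(g + 1)*(g + 2)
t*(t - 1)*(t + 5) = t^3 + 4*t^2 - 5*t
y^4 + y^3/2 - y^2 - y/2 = y*(y - 1)*(y + 1/2)*(y + 1)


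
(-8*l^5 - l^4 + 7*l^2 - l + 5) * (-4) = 32*l^5 + 4*l^4 - 28*l^2 + 4*l - 20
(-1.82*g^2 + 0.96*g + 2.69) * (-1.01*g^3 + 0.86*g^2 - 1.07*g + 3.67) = 1.8382*g^5 - 2.5348*g^4 + 0.0561000000000005*g^3 - 5.3932*g^2 + 0.644899999999999*g + 9.8723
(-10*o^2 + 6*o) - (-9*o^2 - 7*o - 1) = -o^2 + 13*o + 1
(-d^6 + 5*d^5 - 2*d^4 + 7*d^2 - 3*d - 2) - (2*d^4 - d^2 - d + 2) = -d^6 + 5*d^5 - 4*d^4 + 8*d^2 - 2*d - 4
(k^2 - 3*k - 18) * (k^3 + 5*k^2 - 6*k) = k^5 + 2*k^4 - 39*k^3 - 72*k^2 + 108*k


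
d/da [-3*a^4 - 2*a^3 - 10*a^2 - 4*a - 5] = -12*a^3 - 6*a^2 - 20*a - 4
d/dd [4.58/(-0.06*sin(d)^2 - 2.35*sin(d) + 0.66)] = (0.5496*sin(d) + 10.763)*cos(d)/(0.06*sin(d)^2 + 2.35*sin(d) - 0.66)^2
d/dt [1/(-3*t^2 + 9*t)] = (2*t - 3)/(3*t^2*(t - 3)^2)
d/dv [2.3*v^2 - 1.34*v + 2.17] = 4.6*v - 1.34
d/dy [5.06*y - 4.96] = 5.06000000000000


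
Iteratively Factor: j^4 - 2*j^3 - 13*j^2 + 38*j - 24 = (j - 2)*(j^3 - 13*j + 12) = (j - 2)*(j + 4)*(j^2 - 4*j + 3) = (j - 2)*(j - 1)*(j + 4)*(j - 3)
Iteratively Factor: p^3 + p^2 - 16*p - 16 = (p - 4)*(p^2 + 5*p + 4) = (p - 4)*(p + 1)*(p + 4)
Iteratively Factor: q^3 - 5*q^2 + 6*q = (q - 2)*(q^2 - 3*q) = q*(q - 2)*(q - 3)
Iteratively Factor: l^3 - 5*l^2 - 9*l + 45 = (l - 5)*(l^2 - 9) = (l - 5)*(l + 3)*(l - 3)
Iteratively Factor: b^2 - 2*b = (b)*(b - 2)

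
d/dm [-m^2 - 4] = -2*m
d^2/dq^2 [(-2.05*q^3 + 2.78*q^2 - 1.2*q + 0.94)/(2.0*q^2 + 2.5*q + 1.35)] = (-2.8421709430404e-14*q^4 - 51.955*q^3 - 63.9885*q^2 + 25.22325*q + 24.9071)/(8.0*q^6 + 30.0*q^5 + 53.7*q^4 + 56.125*q^3 + 36.2475*q^2 + 13.66875*q + 2.460375)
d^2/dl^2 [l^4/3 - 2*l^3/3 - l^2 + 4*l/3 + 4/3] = 4*l^2 - 4*l - 2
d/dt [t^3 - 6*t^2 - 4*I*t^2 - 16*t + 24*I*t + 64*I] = 3*t^2 - 12*t - 8*I*t - 16 + 24*I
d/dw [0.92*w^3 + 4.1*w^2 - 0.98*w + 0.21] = 2.76*w^2 + 8.2*w - 0.98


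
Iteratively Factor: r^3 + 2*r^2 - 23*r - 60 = (r + 3)*(r^2 - r - 20) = (r + 3)*(r + 4)*(r - 5)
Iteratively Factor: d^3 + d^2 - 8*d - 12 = (d + 2)*(d^2 - d - 6) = (d - 3)*(d + 2)*(d + 2)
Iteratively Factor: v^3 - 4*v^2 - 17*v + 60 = (v - 5)*(v^2 + v - 12) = (v - 5)*(v + 4)*(v - 3)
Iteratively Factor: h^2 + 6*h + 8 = (h + 2)*(h + 4)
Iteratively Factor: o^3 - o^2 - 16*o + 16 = (o - 1)*(o^2 - 16) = (o - 1)*(o + 4)*(o - 4)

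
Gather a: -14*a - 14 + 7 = -14*a - 7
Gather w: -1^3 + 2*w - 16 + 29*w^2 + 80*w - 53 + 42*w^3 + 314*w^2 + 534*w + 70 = 42*w^3 + 343*w^2 + 616*w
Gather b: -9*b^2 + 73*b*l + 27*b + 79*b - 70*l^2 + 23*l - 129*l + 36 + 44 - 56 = -9*b^2 + b*(73*l + 106) - 70*l^2 - 106*l + 24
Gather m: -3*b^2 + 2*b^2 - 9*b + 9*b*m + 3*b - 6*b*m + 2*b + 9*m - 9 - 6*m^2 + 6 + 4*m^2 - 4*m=-b^2 - 4*b - 2*m^2 + m*(3*b + 5) - 3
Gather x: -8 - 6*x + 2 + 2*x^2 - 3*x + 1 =2*x^2 - 9*x - 5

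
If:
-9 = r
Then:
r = -9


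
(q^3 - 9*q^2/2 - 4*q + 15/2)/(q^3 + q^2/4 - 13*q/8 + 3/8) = 4*(q - 5)/(4*q - 1)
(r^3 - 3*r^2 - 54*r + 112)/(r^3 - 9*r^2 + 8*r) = (r^2 + 5*r - 14)/(r*(r - 1))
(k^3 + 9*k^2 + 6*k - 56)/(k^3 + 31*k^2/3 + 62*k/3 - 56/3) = 3*(k - 2)/(3*k - 2)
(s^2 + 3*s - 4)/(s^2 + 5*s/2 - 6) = 2*(s - 1)/(2*s - 3)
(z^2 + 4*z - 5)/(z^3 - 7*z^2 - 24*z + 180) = (z - 1)/(z^2 - 12*z + 36)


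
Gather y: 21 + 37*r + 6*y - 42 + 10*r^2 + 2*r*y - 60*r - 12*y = 10*r^2 - 23*r + y*(2*r - 6) - 21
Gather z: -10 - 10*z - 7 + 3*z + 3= -7*z - 14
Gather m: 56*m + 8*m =64*m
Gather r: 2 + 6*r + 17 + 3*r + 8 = 9*r + 27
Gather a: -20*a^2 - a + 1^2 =-20*a^2 - a + 1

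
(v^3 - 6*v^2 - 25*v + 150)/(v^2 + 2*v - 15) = (v^2 - 11*v + 30)/(v - 3)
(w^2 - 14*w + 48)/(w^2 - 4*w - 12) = (w - 8)/(w + 2)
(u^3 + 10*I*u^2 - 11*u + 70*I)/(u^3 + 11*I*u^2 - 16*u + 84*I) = (u + 5*I)/(u + 6*I)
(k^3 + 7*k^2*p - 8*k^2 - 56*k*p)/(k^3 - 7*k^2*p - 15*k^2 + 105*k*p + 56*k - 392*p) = k*(-k - 7*p)/(-k^2 + 7*k*p + 7*k - 49*p)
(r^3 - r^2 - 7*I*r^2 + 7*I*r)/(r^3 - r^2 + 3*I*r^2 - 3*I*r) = (r - 7*I)/(r + 3*I)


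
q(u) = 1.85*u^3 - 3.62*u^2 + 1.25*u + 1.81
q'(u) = 5.55*u^2 - 7.24*u + 1.25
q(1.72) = 2.66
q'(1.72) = 5.22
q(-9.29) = -1805.49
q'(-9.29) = 547.50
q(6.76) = 416.33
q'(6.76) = 205.93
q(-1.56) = -15.97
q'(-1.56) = 26.05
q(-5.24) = -370.31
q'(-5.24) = 191.58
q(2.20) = 6.74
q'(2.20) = 12.18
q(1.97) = 4.37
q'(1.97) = 8.53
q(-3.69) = -145.04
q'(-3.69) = 103.53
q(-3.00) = -84.47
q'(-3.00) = 72.92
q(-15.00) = -7075.19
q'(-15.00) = 1358.60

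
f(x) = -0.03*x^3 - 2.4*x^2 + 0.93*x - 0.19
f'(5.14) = -26.12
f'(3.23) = -15.51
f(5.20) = -64.47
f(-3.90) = -38.54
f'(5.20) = -26.46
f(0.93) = -1.42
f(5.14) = -62.89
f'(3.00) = -14.28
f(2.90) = -18.41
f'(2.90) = -13.75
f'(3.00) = -14.28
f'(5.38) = -27.50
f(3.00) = -19.81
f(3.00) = -19.81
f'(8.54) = -46.63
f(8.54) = -185.97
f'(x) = -0.09*x^2 - 4.8*x + 0.93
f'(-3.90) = 18.28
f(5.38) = -69.32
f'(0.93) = -3.61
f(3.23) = -23.24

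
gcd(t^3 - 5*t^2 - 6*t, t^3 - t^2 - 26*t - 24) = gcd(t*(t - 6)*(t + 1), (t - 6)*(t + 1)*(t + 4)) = t^2 - 5*t - 6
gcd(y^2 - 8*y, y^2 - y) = y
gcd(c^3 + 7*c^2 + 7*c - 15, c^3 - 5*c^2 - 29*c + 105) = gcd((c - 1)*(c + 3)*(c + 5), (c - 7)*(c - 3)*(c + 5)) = c + 5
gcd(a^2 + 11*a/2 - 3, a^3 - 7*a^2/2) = 1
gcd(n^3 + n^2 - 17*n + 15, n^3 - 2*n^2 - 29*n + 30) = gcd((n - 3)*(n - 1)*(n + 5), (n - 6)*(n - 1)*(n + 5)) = n^2 + 4*n - 5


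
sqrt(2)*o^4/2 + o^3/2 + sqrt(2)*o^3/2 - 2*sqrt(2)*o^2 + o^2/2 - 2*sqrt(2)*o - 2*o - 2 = (o - 2)*(o + 1)*(o + sqrt(2)/2)*(sqrt(2)*o/2 + sqrt(2))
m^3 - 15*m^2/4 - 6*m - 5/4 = (m - 5)*(m + 1/4)*(m + 1)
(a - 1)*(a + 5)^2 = a^3 + 9*a^2 + 15*a - 25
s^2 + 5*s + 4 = (s + 1)*(s + 4)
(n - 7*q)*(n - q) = n^2 - 8*n*q + 7*q^2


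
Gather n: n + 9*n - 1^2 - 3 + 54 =10*n + 50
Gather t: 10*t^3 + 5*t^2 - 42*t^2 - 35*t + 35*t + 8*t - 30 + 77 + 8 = 10*t^3 - 37*t^2 + 8*t + 55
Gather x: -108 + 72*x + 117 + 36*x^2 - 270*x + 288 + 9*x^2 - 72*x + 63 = 45*x^2 - 270*x + 360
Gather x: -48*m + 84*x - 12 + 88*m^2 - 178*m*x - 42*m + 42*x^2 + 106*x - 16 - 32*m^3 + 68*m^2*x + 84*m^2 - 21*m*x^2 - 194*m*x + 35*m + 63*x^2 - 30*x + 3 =-32*m^3 + 172*m^2 - 55*m + x^2*(105 - 21*m) + x*(68*m^2 - 372*m + 160) - 25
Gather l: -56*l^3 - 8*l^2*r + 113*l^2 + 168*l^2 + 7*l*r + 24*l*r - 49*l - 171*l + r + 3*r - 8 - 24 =-56*l^3 + l^2*(281 - 8*r) + l*(31*r - 220) + 4*r - 32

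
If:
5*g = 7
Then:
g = 7/5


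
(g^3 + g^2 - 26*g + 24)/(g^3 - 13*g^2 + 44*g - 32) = (g + 6)/(g - 8)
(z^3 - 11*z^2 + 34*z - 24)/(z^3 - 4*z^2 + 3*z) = (z^2 - 10*z + 24)/(z*(z - 3))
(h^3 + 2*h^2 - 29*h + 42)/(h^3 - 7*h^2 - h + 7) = (h^3 + 2*h^2 - 29*h + 42)/(h^3 - 7*h^2 - h + 7)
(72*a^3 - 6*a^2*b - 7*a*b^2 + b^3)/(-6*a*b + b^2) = -12*a^2/b - a + b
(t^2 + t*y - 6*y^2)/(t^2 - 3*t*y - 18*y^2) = (-t + 2*y)/(-t + 6*y)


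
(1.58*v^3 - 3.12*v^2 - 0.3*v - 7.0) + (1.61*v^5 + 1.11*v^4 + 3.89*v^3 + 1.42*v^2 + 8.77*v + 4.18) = 1.61*v^5 + 1.11*v^4 + 5.47*v^3 - 1.7*v^2 + 8.47*v - 2.82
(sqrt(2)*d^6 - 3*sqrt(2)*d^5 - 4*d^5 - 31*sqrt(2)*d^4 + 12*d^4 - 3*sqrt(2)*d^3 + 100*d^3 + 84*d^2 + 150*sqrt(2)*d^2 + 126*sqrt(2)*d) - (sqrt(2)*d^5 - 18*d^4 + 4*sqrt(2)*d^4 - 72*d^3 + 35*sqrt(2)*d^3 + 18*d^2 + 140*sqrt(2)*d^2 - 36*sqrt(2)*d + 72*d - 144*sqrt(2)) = sqrt(2)*d^6 - 4*sqrt(2)*d^5 - 4*d^5 - 35*sqrt(2)*d^4 + 30*d^4 - 38*sqrt(2)*d^3 + 172*d^3 + 10*sqrt(2)*d^2 + 66*d^2 - 72*d + 162*sqrt(2)*d + 144*sqrt(2)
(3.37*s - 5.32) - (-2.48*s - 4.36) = 5.85*s - 0.96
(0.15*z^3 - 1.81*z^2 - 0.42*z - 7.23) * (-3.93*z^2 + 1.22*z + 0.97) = -0.5895*z^5 + 7.2963*z^4 - 0.4121*z^3 + 26.1458*z^2 - 9.228*z - 7.0131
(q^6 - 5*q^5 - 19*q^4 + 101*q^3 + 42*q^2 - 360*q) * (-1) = -q^6 + 5*q^5 + 19*q^4 - 101*q^3 - 42*q^2 + 360*q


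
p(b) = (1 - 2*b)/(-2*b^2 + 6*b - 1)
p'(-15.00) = 0.00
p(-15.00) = -0.06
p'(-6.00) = -0.01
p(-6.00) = -0.12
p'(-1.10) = -0.13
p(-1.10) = -0.32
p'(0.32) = -6.12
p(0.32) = 0.50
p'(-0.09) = -1.81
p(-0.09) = -0.76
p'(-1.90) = -0.07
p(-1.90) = -0.24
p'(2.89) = -194.87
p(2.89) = 13.12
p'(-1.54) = -0.09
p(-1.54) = -0.27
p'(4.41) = -0.36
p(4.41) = 0.58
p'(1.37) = -0.50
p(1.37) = -0.50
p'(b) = (1 - 2*b)*(4*b - 6)/(-2*b^2 + 6*b - 1)^2 - 2/(-2*b^2 + 6*b - 1)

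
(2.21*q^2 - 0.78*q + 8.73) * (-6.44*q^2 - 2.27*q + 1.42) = -14.2324*q^4 + 0.00649999999999995*q^3 - 51.3124*q^2 - 20.9247*q + 12.3966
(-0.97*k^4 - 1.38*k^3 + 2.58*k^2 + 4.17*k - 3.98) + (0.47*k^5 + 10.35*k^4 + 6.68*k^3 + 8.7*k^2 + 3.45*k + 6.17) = 0.47*k^5 + 9.38*k^4 + 5.3*k^3 + 11.28*k^2 + 7.62*k + 2.19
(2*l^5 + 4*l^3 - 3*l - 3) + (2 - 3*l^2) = 2*l^5 + 4*l^3 - 3*l^2 - 3*l - 1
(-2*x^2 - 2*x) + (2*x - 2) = -2*x^2 - 2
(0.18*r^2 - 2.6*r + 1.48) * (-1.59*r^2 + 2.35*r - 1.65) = -0.2862*r^4 + 4.557*r^3 - 8.7602*r^2 + 7.768*r - 2.442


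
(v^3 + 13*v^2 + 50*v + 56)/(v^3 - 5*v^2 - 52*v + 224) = (v^2 + 6*v + 8)/(v^2 - 12*v + 32)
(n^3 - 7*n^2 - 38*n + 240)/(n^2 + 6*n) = n - 13 + 40/n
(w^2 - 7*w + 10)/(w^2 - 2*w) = (w - 5)/w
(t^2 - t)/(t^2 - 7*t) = (t - 1)/(t - 7)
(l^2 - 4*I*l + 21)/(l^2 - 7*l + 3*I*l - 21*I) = (l - 7*I)/(l - 7)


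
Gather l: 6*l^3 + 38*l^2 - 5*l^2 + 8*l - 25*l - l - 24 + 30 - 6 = 6*l^3 + 33*l^2 - 18*l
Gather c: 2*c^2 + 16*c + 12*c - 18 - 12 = 2*c^2 + 28*c - 30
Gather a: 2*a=2*a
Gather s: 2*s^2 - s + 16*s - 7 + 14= 2*s^2 + 15*s + 7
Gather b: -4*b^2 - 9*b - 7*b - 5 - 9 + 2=-4*b^2 - 16*b - 12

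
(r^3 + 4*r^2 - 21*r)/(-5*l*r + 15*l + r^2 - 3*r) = r*(r + 7)/(-5*l + r)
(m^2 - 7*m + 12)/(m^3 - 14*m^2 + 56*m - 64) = (m - 3)/(m^2 - 10*m + 16)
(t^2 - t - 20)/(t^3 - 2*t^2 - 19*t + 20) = 1/(t - 1)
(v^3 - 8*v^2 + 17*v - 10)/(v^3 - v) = (v^2 - 7*v + 10)/(v*(v + 1))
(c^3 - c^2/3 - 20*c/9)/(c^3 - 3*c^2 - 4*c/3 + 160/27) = 3*c/(3*c - 8)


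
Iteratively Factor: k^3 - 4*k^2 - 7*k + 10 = (k + 2)*(k^2 - 6*k + 5) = (k - 1)*(k + 2)*(k - 5)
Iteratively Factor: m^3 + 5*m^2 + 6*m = (m + 2)*(m^2 + 3*m) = m*(m + 2)*(m + 3)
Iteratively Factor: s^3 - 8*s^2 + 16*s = (s)*(s^2 - 8*s + 16) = s*(s - 4)*(s - 4)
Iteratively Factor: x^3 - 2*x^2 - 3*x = (x + 1)*(x^2 - 3*x) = x*(x + 1)*(x - 3)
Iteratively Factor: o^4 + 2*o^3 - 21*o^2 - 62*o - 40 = (o + 1)*(o^3 + o^2 - 22*o - 40) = (o + 1)*(o + 2)*(o^2 - o - 20) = (o - 5)*(o + 1)*(o + 2)*(o + 4)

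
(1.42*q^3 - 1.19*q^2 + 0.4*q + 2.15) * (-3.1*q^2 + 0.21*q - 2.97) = -4.402*q^5 + 3.9872*q^4 - 5.7073*q^3 - 3.0467*q^2 - 0.7365*q - 6.3855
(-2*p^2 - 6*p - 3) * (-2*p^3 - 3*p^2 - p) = 4*p^5 + 18*p^4 + 26*p^3 + 15*p^2 + 3*p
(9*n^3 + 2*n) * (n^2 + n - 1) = 9*n^5 + 9*n^4 - 7*n^3 + 2*n^2 - 2*n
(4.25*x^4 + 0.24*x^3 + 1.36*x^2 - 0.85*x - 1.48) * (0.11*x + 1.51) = 0.4675*x^5 + 6.4439*x^4 + 0.512*x^3 + 1.9601*x^2 - 1.4463*x - 2.2348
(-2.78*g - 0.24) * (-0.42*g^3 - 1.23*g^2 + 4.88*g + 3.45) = 1.1676*g^4 + 3.5202*g^3 - 13.2712*g^2 - 10.7622*g - 0.828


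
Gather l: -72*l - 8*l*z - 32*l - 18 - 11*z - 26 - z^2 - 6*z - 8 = l*(-8*z - 104) - z^2 - 17*z - 52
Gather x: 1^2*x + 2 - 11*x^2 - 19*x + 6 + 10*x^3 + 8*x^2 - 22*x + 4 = 10*x^3 - 3*x^2 - 40*x + 12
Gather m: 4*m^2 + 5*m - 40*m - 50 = 4*m^2 - 35*m - 50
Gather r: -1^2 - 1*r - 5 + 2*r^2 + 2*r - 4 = 2*r^2 + r - 10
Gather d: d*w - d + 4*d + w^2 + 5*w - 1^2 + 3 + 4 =d*(w + 3) + w^2 + 5*w + 6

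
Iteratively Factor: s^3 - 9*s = (s - 3)*(s^2 + 3*s) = (s - 3)*(s + 3)*(s)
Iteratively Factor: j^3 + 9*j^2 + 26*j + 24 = (j + 2)*(j^2 + 7*j + 12) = (j + 2)*(j + 4)*(j + 3)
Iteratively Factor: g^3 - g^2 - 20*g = (g - 5)*(g^2 + 4*g) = (g - 5)*(g + 4)*(g)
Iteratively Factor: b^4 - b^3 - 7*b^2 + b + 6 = (b + 2)*(b^3 - 3*b^2 - b + 3) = (b - 3)*(b + 2)*(b^2 - 1) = (b - 3)*(b - 1)*(b + 2)*(b + 1)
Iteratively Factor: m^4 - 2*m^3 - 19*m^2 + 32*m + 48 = (m + 1)*(m^3 - 3*m^2 - 16*m + 48) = (m - 3)*(m + 1)*(m^2 - 16) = (m - 4)*(m - 3)*(m + 1)*(m + 4)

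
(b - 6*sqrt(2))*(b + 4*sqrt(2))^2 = b^3 + 2*sqrt(2)*b^2 - 64*b - 192*sqrt(2)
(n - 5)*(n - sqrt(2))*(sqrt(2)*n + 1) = sqrt(2)*n^3 - 5*sqrt(2)*n^2 - n^2 - sqrt(2)*n + 5*n + 5*sqrt(2)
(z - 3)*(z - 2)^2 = z^3 - 7*z^2 + 16*z - 12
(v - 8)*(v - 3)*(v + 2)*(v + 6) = v^4 - 3*v^3 - 52*v^2 + 60*v + 288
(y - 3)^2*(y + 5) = y^3 - y^2 - 21*y + 45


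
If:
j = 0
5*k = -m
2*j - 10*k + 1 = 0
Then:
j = 0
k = 1/10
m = -1/2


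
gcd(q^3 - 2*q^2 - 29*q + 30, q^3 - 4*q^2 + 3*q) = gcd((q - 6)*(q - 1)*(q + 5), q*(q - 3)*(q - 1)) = q - 1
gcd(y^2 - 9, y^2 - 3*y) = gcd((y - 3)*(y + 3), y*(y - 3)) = y - 3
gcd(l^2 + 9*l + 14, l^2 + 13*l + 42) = l + 7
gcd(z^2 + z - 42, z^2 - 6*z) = z - 6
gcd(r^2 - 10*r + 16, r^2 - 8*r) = r - 8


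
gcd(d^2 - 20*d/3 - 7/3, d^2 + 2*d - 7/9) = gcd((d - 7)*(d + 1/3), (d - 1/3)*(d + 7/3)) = 1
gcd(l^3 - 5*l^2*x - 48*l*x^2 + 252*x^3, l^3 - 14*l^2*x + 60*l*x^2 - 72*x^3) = l^2 - 12*l*x + 36*x^2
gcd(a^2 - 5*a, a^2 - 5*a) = a^2 - 5*a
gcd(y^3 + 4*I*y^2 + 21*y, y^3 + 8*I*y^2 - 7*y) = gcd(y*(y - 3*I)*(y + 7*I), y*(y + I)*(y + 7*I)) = y^2 + 7*I*y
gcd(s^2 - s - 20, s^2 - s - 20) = s^2 - s - 20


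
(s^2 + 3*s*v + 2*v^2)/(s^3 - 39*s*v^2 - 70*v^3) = (s + v)/(s^2 - 2*s*v - 35*v^2)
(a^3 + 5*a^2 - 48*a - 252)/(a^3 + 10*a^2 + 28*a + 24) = (a^2 - a - 42)/(a^2 + 4*a + 4)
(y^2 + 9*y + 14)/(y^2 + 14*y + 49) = (y + 2)/(y + 7)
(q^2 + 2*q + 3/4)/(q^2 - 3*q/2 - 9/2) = (q + 1/2)/(q - 3)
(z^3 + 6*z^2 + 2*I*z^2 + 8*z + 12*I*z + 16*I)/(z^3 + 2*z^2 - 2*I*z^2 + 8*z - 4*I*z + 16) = (z + 4)/(z - 4*I)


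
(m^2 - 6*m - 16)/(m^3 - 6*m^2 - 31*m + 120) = (m + 2)/(m^2 + 2*m - 15)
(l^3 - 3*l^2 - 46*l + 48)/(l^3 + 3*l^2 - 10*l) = (l^3 - 3*l^2 - 46*l + 48)/(l*(l^2 + 3*l - 10))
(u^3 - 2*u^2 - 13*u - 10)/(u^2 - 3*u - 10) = u + 1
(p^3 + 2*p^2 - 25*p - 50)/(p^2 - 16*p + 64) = (p^3 + 2*p^2 - 25*p - 50)/(p^2 - 16*p + 64)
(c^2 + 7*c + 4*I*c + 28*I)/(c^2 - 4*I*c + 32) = (c + 7)/(c - 8*I)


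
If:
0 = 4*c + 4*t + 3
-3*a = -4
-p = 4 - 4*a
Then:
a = 4/3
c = -t - 3/4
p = 4/3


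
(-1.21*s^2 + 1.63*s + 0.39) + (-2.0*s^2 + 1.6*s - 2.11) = -3.21*s^2 + 3.23*s - 1.72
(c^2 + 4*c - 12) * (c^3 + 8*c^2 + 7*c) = c^5 + 12*c^4 + 27*c^3 - 68*c^2 - 84*c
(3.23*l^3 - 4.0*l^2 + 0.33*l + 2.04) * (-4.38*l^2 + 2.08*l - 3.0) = -14.1474*l^5 + 24.2384*l^4 - 19.4554*l^3 + 3.7512*l^2 + 3.2532*l - 6.12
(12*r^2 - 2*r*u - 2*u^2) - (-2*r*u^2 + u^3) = 12*r^2 + 2*r*u^2 - 2*r*u - u^3 - 2*u^2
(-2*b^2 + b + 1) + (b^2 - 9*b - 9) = -b^2 - 8*b - 8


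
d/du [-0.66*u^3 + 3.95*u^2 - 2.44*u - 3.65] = -1.98*u^2 + 7.9*u - 2.44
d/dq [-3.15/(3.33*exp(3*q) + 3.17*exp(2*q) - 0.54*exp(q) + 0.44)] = (31.4685*exp(2*q) + 19.971*exp(q) - 1.701)*exp(q)/(3.33*exp(3*q) + 3.17*exp(2*q) - 0.54*exp(q) + 0.44)^2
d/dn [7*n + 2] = 7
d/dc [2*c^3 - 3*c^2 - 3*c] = 6*c^2 - 6*c - 3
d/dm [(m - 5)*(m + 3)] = 2*m - 2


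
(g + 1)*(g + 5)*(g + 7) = g^3 + 13*g^2 + 47*g + 35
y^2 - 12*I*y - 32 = (y - 8*I)*(y - 4*I)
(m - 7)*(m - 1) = m^2 - 8*m + 7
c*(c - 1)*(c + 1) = c^3 - c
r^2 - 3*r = r*(r - 3)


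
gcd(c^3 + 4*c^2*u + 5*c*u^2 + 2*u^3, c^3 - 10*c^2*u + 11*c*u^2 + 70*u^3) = c + 2*u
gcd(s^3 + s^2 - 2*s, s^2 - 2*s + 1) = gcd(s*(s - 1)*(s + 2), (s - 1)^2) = s - 1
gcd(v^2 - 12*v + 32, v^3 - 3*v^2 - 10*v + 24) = v - 4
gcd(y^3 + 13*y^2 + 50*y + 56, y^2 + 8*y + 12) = y + 2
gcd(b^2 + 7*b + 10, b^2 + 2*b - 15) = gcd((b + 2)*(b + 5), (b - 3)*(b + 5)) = b + 5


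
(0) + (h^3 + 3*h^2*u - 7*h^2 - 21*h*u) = h^3 + 3*h^2*u - 7*h^2 - 21*h*u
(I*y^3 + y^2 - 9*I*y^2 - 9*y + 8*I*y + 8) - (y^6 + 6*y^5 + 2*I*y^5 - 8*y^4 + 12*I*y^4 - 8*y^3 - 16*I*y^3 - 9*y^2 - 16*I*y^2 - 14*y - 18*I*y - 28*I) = -y^6 - 6*y^5 - 2*I*y^5 + 8*y^4 - 12*I*y^4 + 8*y^3 + 17*I*y^3 + 10*y^2 + 7*I*y^2 + 5*y + 26*I*y + 8 + 28*I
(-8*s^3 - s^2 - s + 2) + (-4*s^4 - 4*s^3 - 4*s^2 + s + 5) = -4*s^4 - 12*s^3 - 5*s^2 + 7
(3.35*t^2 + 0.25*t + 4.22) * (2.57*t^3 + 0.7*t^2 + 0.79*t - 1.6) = 8.6095*t^5 + 2.9875*t^4 + 13.6669*t^3 - 2.2085*t^2 + 2.9338*t - 6.752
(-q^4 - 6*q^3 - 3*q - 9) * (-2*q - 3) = 2*q^5 + 15*q^4 + 18*q^3 + 6*q^2 + 27*q + 27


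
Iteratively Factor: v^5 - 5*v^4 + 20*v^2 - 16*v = (v - 4)*(v^4 - v^3 - 4*v^2 + 4*v) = (v - 4)*(v - 2)*(v^3 + v^2 - 2*v) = v*(v - 4)*(v - 2)*(v^2 + v - 2) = v*(v - 4)*(v - 2)*(v - 1)*(v + 2)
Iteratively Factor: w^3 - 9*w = (w - 3)*(w^2 + 3*w) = (w - 3)*(w + 3)*(w)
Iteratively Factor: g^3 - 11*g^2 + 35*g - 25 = (g - 1)*(g^2 - 10*g + 25) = (g - 5)*(g - 1)*(g - 5)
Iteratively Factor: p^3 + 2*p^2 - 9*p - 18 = (p + 2)*(p^2 - 9) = (p + 2)*(p + 3)*(p - 3)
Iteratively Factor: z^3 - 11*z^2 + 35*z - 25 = (z - 1)*(z^2 - 10*z + 25) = (z - 5)*(z - 1)*(z - 5)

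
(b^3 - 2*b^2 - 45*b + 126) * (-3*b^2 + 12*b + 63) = -3*b^5 + 18*b^4 + 174*b^3 - 1044*b^2 - 1323*b + 7938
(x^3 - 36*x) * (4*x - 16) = 4*x^4 - 16*x^3 - 144*x^2 + 576*x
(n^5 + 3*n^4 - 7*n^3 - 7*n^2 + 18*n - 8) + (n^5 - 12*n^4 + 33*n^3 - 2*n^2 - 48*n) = 2*n^5 - 9*n^4 + 26*n^3 - 9*n^2 - 30*n - 8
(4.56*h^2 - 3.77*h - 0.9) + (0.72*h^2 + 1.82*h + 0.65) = 5.28*h^2 - 1.95*h - 0.25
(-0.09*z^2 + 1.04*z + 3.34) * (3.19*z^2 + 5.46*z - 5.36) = -0.2871*z^4 + 2.8262*z^3 + 16.8154*z^2 + 12.662*z - 17.9024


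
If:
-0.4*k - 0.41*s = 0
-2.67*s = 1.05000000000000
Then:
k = 0.40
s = -0.39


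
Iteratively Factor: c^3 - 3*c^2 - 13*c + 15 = (c - 1)*(c^2 - 2*c - 15) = (c - 5)*(c - 1)*(c + 3)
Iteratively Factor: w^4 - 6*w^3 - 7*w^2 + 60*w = (w)*(w^3 - 6*w^2 - 7*w + 60) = w*(w - 4)*(w^2 - 2*w - 15) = w*(w - 4)*(w + 3)*(w - 5)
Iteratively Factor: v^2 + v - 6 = (v + 3)*(v - 2)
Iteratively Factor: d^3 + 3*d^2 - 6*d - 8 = (d - 2)*(d^2 + 5*d + 4) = (d - 2)*(d + 4)*(d + 1)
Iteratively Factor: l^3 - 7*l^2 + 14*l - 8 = (l - 4)*(l^2 - 3*l + 2) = (l - 4)*(l - 1)*(l - 2)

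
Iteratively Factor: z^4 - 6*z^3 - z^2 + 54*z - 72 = (z + 3)*(z^3 - 9*z^2 + 26*z - 24) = (z - 3)*(z + 3)*(z^2 - 6*z + 8) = (z - 3)*(z - 2)*(z + 3)*(z - 4)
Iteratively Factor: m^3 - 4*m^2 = (m - 4)*(m^2) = m*(m - 4)*(m)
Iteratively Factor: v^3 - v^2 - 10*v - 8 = (v + 1)*(v^2 - 2*v - 8) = (v + 1)*(v + 2)*(v - 4)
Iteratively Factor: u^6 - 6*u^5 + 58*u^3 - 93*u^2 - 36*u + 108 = (u + 1)*(u^5 - 7*u^4 + 7*u^3 + 51*u^2 - 144*u + 108) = (u - 2)*(u + 1)*(u^4 - 5*u^3 - 3*u^2 + 45*u - 54) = (u - 3)*(u - 2)*(u + 1)*(u^3 - 2*u^2 - 9*u + 18) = (u - 3)*(u - 2)^2*(u + 1)*(u^2 - 9) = (u - 3)*(u - 2)^2*(u + 1)*(u + 3)*(u - 3)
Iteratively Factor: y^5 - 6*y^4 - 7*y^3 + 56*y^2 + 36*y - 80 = (y + 2)*(y^4 - 8*y^3 + 9*y^2 + 38*y - 40) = (y - 4)*(y + 2)*(y^3 - 4*y^2 - 7*y + 10) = (y - 5)*(y - 4)*(y + 2)*(y^2 + y - 2) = (y - 5)*(y - 4)*(y - 1)*(y + 2)*(y + 2)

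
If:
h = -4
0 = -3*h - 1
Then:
No Solution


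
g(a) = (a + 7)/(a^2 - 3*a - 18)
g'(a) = (3 - 2*a)*(a + 7)/(a^2 - 3*a - 18)^2 + 1/(a^2 - 3*a - 18) = (a^2 - 3*a - (a + 7)*(2*a - 3) - 18)/(-a^2 + 3*a + 18)^2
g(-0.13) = -0.39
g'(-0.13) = 0.02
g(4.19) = -0.86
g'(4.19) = -0.43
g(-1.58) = -0.50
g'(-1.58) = 0.20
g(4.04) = -0.80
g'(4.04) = -0.37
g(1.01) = -0.40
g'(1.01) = -0.03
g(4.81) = -1.27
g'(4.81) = -1.01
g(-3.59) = 0.60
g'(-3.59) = 1.26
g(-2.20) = -0.73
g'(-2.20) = 0.67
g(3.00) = -0.56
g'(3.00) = -0.15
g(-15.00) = -0.03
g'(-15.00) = 0.00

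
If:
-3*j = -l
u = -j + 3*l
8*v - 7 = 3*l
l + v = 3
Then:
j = 17/33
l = 17/11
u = 136/33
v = 16/11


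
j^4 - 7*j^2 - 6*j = j*(j - 3)*(j + 1)*(j + 2)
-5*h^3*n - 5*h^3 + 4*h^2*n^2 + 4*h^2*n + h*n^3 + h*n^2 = (-h + n)*(5*h + n)*(h*n + h)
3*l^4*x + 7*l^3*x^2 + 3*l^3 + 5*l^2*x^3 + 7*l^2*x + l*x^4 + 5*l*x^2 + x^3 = (l + x)^2*(3*l + x)*(l*x + 1)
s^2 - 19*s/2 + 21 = (s - 6)*(s - 7/2)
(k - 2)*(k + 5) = k^2 + 3*k - 10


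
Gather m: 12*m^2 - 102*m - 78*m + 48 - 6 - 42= 12*m^2 - 180*m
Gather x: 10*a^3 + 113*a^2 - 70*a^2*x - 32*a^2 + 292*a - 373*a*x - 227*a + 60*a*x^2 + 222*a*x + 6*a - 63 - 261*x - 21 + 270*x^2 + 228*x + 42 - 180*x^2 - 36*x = 10*a^3 + 81*a^2 + 71*a + x^2*(60*a + 90) + x*(-70*a^2 - 151*a - 69) - 42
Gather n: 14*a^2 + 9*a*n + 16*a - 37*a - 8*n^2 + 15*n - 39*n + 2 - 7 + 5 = 14*a^2 - 21*a - 8*n^2 + n*(9*a - 24)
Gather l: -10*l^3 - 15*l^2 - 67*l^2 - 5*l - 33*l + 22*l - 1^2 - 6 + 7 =-10*l^3 - 82*l^2 - 16*l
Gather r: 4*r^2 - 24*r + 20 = 4*r^2 - 24*r + 20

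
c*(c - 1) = c^2 - c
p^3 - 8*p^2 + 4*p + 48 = (p - 6)*(p - 4)*(p + 2)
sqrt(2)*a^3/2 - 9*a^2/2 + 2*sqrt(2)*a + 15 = (a - 3*sqrt(2))*(a - 5*sqrt(2)/2)*(sqrt(2)*a/2 + 1)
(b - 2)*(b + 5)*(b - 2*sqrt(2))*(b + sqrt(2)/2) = b^4 - 3*sqrt(2)*b^3/2 + 3*b^3 - 12*b^2 - 9*sqrt(2)*b^2/2 - 6*b + 15*sqrt(2)*b + 20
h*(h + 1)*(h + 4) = h^3 + 5*h^2 + 4*h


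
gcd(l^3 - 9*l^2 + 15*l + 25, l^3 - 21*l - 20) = l^2 - 4*l - 5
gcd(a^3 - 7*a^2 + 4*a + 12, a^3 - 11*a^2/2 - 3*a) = a - 6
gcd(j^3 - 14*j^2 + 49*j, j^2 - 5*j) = j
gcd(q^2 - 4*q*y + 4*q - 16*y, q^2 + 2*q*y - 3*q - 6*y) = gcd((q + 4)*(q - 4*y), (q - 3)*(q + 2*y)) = 1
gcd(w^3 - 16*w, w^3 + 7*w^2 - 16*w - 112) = w^2 - 16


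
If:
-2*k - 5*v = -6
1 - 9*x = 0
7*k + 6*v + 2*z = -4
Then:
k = -10*z/23 - 56/23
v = 4*z/23 + 50/23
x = 1/9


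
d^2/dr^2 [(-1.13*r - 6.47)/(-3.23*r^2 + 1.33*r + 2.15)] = ((-21.8994*r - 38.7904)*(-3.23*r^2 + 1.33*r + 2.15) - (1.13*r + 6.47)*(6.46*r - 1.33)*(12.92*r - 2.66))/(-3.23*r^2 + 1.33*r + 2.15)^3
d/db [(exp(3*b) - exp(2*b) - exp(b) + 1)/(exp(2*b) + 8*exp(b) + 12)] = (exp(4*b) + 16*exp(3*b) + 29*exp(2*b) - 26*exp(b) - 20)*exp(b)/(exp(4*b) + 16*exp(3*b) + 88*exp(2*b) + 192*exp(b) + 144)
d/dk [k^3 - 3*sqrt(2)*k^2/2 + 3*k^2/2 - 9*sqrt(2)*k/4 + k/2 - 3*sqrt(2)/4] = 3*k^2 - 3*sqrt(2)*k + 3*k - 9*sqrt(2)/4 + 1/2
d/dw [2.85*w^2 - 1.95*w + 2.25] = 5.7*w - 1.95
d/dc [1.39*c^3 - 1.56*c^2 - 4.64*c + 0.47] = 4.17*c^2 - 3.12*c - 4.64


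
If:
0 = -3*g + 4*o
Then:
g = 4*o/3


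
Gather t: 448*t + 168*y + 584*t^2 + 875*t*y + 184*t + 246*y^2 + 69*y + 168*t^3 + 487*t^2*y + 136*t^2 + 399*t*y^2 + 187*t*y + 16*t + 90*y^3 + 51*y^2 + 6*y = 168*t^3 + t^2*(487*y + 720) + t*(399*y^2 + 1062*y + 648) + 90*y^3 + 297*y^2 + 243*y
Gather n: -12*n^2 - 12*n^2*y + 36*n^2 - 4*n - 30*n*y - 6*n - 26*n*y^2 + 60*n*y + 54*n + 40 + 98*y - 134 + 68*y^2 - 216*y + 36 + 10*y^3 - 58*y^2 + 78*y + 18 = n^2*(24 - 12*y) + n*(-26*y^2 + 30*y + 44) + 10*y^3 + 10*y^2 - 40*y - 40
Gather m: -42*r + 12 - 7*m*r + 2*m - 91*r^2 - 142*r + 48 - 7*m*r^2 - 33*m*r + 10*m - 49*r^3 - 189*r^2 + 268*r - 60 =m*(-7*r^2 - 40*r + 12) - 49*r^3 - 280*r^2 + 84*r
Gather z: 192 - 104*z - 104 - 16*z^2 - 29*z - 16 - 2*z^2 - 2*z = -18*z^2 - 135*z + 72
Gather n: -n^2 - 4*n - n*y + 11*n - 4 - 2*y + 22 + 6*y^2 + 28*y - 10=-n^2 + n*(7 - y) + 6*y^2 + 26*y + 8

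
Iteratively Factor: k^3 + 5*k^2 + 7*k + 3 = (k + 3)*(k^2 + 2*k + 1) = (k + 1)*(k + 3)*(k + 1)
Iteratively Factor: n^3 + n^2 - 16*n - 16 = (n + 4)*(n^2 - 3*n - 4) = (n - 4)*(n + 4)*(n + 1)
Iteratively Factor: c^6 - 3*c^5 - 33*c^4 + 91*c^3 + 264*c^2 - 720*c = (c)*(c^5 - 3*c^4 - 33*c^3 + 91*c^2 + 264*c - 720) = c*(c + 4)*(c^4 - 7*c^3 - 5*c^2 + 111*c - 180) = c*(c - 3)*(c + 4)*(c^3 - 4*c^2 - 17*c + 60) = c*(c - 3)*(c + 4)^2*(c^2 - 8*c + 15) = c*(c - 3)^2*(c + 4)^2*(c - 5)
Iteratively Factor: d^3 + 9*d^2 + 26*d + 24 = (d + 3)*(d^2 + 6*d + 8) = (d + 2)*(d + 3)*(d + 4)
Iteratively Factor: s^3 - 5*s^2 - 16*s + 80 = (s + 4)*(s^2 - 9*s + 20) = (s - 4)*(s + 4)*(s - 5)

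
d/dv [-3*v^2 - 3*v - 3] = -6*v - 3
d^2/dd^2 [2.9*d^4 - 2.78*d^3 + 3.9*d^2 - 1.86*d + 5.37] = 34.8*d^2 - 16.68*d + 7.8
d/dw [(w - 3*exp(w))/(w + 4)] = (-w + (1 - 3*exp(w))*(w + 4) + 3*exp(w))/(w + 4)^2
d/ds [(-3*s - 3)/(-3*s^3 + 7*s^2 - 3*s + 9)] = 6*(-3*s^3 - s^2 + 7*s - 6)/(9*s^6 - 42*s^5 + 67*s^4 - 96*s^3 + 135*s^2 - 54*s + 81)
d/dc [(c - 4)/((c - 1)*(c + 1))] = (-c^2 + 8*c - 1)/(c^4 - 2*c^2 + 1)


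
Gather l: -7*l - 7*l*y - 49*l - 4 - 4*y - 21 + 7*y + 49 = l*(-7*y - 56) + 3*y + 24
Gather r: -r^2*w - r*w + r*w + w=-r^2*w + w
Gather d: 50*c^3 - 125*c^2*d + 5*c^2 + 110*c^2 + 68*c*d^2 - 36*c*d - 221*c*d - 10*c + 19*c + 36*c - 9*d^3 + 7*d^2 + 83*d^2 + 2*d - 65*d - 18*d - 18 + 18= 50*c^3 + 115*c^2 + 45*c - 9*d^3 + d^2*(68*c + 90) + d*(-125*c^2 - 257*c - 81)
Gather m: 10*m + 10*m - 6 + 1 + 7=20*m + 2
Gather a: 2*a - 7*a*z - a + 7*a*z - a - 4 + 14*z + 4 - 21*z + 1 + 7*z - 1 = 0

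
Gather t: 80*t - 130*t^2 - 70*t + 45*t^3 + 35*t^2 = 45*t^3 - 95*t^2 + 10*t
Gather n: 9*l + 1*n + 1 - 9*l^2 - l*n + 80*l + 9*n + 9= -9*l^2 + 89*l + n*(10 - l) + 10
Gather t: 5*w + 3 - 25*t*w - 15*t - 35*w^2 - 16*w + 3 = t*(-25*w - 15) - 35*w^2 - 11*w + 6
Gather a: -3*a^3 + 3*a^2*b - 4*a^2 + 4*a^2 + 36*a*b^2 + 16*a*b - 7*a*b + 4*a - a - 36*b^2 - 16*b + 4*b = -3*a^3 + 3*a^2*b + a*(36*b^2 + 9*b + 3) - 36*b^2 - 12*b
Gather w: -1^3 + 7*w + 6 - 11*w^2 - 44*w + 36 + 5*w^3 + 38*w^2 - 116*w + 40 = 5*w^3 + 27*w^2 - 153*w + 81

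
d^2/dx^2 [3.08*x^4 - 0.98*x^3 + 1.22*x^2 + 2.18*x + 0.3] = 36.96*x^2 - 5.88*x + 2.44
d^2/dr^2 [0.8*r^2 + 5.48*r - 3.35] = 1.60000000000000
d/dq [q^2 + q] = 2*q + 1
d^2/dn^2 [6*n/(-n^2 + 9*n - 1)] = 12*(-n*(2*n - 9)^2 + 3*(n - 3)*(n^2 - 9*n + 1))/(n^2 - 9*n + 1)^3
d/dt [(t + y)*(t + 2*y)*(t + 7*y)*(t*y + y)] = y*(4*t^3 + 30*t^2*y + 3*t^2 + 46*t*y^2 + 20*t*y + 14*y^3 + 23*y^2)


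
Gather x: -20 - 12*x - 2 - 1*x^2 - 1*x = -x^2 - 13*x - 22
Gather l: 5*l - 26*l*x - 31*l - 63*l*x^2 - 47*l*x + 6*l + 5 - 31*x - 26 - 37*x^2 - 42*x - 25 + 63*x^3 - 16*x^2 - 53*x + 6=l*(-63*x^2 - 73*x - 20) + 63*x^3 - 53*x^2 - 126*x - 40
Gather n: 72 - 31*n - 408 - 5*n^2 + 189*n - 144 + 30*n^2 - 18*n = 25*n^2 + 140*n - 480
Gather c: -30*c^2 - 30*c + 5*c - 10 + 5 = -30*c^2 - 25*c - 5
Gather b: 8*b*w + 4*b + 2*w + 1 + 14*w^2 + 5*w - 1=b*(8*w + 4) + 14*w^2 + 7*w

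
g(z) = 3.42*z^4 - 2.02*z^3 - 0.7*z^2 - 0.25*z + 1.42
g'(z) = 13.68*z^3 - 6.06*z^2 - 1.4*z - 0.25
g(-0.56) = 2.03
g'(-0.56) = -3.77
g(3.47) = 403.57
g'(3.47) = 493.50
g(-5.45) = 3326.24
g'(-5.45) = -2387.12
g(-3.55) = 627.03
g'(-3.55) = -683.68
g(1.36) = 6.40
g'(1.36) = 21.05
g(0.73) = 1.05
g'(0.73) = 0.82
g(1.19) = 3.59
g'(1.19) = 12.56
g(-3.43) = 548.93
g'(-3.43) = -618.78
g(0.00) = 1.42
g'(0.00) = -0.25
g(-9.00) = 23858.17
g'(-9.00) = -10451.23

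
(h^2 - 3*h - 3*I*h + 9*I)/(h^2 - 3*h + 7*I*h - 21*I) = (h - 3*I)/(h + 7*I)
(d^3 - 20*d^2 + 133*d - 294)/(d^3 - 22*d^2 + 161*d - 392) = (d - 6)/(d - 8)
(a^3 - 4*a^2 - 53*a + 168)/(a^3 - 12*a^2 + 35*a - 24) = (a + 7)/(a - 1)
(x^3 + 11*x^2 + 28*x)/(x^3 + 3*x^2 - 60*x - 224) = x/(x - 8)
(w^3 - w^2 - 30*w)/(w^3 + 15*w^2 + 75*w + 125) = w*(w - 6)/(w^2 + 10*w + 25)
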